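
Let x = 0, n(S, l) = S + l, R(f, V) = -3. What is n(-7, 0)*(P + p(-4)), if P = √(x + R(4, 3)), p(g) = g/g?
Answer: -7 - 7*I*√3 ≈ -7.0 - 12.124*I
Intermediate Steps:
p(g) = 1
P = I*√3 (P = √(0 - 3) = √(-3) = I*√3 ≈ 1.732*I)
n(-7, 0)*(P + p(-4)) = (-7 + 0)*(I*√3 + 1) = -7*(1 + I*√3) = -7 - 7*I*√3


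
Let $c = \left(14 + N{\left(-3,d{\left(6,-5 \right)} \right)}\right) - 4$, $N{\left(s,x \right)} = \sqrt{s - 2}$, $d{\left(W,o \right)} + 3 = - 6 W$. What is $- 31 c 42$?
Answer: $-13020 - 1302 i \sqrt{5} \approx -13020.0 - 2911.4 i$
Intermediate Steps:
$d{\left(W,o \right)} = -3 - 6 W$
$N{\left(s,x \right)} = \sqrt{-2 + s}$
$c = 10 + i \sqrt{5}$ ($c = \left(14 + \sqrt{-2 - 3}\right) - 4 = \left(14 + \sqrt{-5}\right) - 4 = \left(14 + i \sqrt{5}\right) - 4 = 10 + i \sqrt{5} \approx 10.0 + 2.2361 i$)
$- 31 c 42 = - 31 \left(10 + i \sqrt{5}\right) 42 = \left(-310 - 31 i \sqrt{5}\right) 42 = -13020 - 1302 i \sqrt{5}$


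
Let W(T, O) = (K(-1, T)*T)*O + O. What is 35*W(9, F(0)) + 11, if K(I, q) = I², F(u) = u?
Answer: 11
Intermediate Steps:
W(T, O) = O + O*T (W(T, O) = ((-1)²*T)*O + O = (1*T)*O + O = T*O + O = O*T + O = O + O*T)
35*W(9, F(0)) + 11 = 35*(0*(1 + 9)) + 11 = 35*(0*10) + 11 = 35*0 + 11 = 0 + 11 = 11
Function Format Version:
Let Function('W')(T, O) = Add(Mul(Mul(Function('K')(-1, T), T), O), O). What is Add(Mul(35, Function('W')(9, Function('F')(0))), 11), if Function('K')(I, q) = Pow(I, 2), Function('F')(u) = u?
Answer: 11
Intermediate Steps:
Function('W')(T, O) = Add(O, Mul(O, T)) (Function('W')(T, O) = Add(Mul(Mul(Pow(-1, 2), T), O), O) = Add(Mul(Mul(1, T), O), O) = Add(Mul(T, O), O) = Add(Mul(O, T), O) = Add(O, Mul(O, T)))
Add(Mul(35, Function('W')(9, Function('F')(0))), 11) = Add(Mul(35, Mul(0, Add(1, 9))), 11) = Add(Mul(35, Mul(0, 10)), 11) = Add(Mul(35, 0), 11) = Add(0, 11) = 11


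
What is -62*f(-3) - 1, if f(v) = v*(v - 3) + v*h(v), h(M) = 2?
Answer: -745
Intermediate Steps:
f(v) = 2*v + v*(-3 + v) (f(v) = v*(v - 3) + v*2 = v*(-3 + v) + 2*v = 2*v + v*(-3 + v))
-62*f(-3) - 1 = -(-186)*(-1 - 3) - 1 = -(-186)*(-4) - 1 = -62*12 - 1 = -744 - 1 = -745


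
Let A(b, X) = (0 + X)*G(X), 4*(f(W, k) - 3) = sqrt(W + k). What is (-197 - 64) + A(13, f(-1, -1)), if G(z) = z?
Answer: -2017/8 + 3*I*sqrt(2)/2 ≈ -252.13 + 2.1213*I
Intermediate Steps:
f(W, k) = 3 + sqrt(W + k)/4
A(b, X) = X**2 (A(b, X) = (0 + X)*X = X*X = X**2)
(-197 - 64) + A(13, f(-1, -1)) = (-197 - 64) + (3 + sqrt(-1 - 1)/4)**2 = -261 + (3 + sqrt(-2)/4)**2 = -261 + (3 + (I*sqrt(2))/4)**2 = -261 + (3 + I*sqrt(2)/4)**2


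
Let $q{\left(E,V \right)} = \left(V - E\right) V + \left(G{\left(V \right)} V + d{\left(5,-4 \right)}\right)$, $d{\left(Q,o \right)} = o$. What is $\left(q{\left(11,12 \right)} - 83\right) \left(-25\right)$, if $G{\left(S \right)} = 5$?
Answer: $375$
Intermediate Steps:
$q{\left(E,V \right)} = -4 + 5 V + V \left(V - E\right)$ ($q{\left(E,V \right)} = \left(V - E\right) V + \left(5 V - 4\right) = V \left(V - E\right) + \left(-4 + 5 V\right) = -4 + 5 V + V \left(V - E\right)$)
$\left(q{\left(11,12 \right)} - 83\right) \left(-25\right) = \left(\left(-4 + 12^{2} + 5 \cdot 12 - 11 \cdot 12\right) - 83\right) \left(-25\right) = \left(\left(-4 + 144 + 60 - 132\right) - 83\right) \left(-25\right) = \left(68 - 83\right) \left(-25\right) = \left(-15\right) \left(-25\right) = 375$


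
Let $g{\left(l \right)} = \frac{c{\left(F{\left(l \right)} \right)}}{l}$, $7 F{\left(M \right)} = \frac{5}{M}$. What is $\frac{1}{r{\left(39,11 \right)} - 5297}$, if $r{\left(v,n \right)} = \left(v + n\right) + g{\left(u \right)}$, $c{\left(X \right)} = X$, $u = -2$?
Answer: $- \frac{28}{146911} \approx -0.00019059$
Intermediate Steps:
$F{\left(M \right)} = \frac{5}{7 M}$ ($F{\left(M \right)} = \frac{5 \frac{1}{M}}{7} = \frac{5}{7 M}$)
$g{\left(l \right)} = \frac{5}{7 l^{2}}$ ($g{\left(l \right)} = \frac{\frac{5}{7} \frac{1}{l}}{l} = \frac{5}{7 l^{2}}$)
$r{\left(v,n \right)} = \frac{5}{28} + n + v$ ($r{\left(v,n \right)} = \left(v + n\right) + \frac{5}{7 \cdot 4} = \left(n + v\right) + \frac{5}{7} \cdot \frac{1}{4} = \left(n + v\right) + \frac{5}{28} = \frac{5}{28} + n + v$)
$\frac{1}{r{\left(39,11 \right)} - 5297} = \frac{1}{\left(\frac{5}{28} + 11 + 39\right) - 5297} = \frac{1}{\frac{1405}{28} - 5297} = \frac{1}{- \frac{146911}{28}} = - \frac{28}{146911}$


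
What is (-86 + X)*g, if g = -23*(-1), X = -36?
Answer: -2806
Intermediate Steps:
g = 23
(-86 + X)*g = (-86 - 36)*23 = -122*23 = -2806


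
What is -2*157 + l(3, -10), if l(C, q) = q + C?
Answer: -321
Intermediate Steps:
l(C, q) = C + q
-2*157 + l(3, -10) = -2*157 + (3 - 10) = -314 - 7 = -321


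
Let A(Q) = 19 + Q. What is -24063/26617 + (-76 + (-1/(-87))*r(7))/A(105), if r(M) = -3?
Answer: -145221033/95714732 ≈ -1.5172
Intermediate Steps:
-24063/26617 + (-76 + (-1/(-87))*r(7))/A(105) = -24063/26617 + (-76 - 1/(-87)*(-3))/(19 + 105) = -24063*1/26617 + (-76 - 1*(-1/87)*(-3))/124 = -24063/26617 + (-76 + (1/87)*(-3))*(1/124) = -24063/26617 + (-76 - 1/29)*(1/124) = -24063/26617 - 2205/29*1/124 = -24063/26617 - 2205/3596 = -145221033/95714732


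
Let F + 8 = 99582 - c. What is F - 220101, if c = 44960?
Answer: -165487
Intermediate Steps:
F = 54614 (F = -8 + (99582 - 1*44960) = -8 + (99582 - 44960) = -8 + 54622 = 54614)
F - 220101 = 54614 - 220101 = -165487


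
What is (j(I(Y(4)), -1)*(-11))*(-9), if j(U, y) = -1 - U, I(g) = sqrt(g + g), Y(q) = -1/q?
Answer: -99 - 99*I*sqrt(2)/2 ≈ -99.0 - 70.004*I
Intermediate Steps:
I(g) = sqrt(2)*sqrt(g) (I(g) = sqrt(2*g) = sqrt(2)*sqrt(g))
(j(I(Y(4)), -1)*(-11))*(-9) = ((-1 - sqrt(2)*sqrt(-1/4))*(-11))*(-9) = ((-1 - sqrt(2)*I/2)*(-11))*(-9) = ((-1 - I*sqrt(2)/2)*(-11))*(-9) = (11 + 11*I*sqrt(2)/2)*(-9) = -99 - 99*I*sqrt(2)/2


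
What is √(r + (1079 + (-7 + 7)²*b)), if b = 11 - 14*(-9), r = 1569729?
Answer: 2*√392702 ≈ 1253.3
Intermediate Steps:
b = 137 (b = 11 + 126 = 137)
√(r + (1079 + (-7 + 7)²*b)) = √(1569729 + (1079 + (-7 + 7)²*137)) = √(1569729 + (1079 + 0²*137)) = √(1569729 + (1079 + 0*137)) = √(1569729 + (1079 + 0)) = √(1569729 + 1079) = √1570808 = 2*√392702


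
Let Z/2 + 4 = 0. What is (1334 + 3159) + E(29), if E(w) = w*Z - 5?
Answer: 4256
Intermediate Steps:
Z = -8 (Z = -8 + 2*0 = -8 + 0 = -8)
E(w) = -5 - 8*w (E(w) = w*(-8) - 5 = -8*w - 5 = -5 - 8*w)
(1334 + 3159) + E(29) = (1334 + 3159) + (-5 - 8*29) = 4493 + (-5 - 232) = 4493 - 237 = 4256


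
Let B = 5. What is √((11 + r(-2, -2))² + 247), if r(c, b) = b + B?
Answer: √443 ≈ 21.048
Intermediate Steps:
r(c, b) = 5 + b (r(c, b) = b + 5 = 5 + b)
√((11 + r(-2, -2))² + 247) = √((11 + (5 - 2))² + 247) = √((11 + 3)² + 247) = √(14² + 247) = √(196 + 247) = √443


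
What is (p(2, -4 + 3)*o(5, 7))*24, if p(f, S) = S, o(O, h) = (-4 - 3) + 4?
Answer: 72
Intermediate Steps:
o(O, h) = -3 (o(O, h) = -7 + 4 = -3)
(p(2, -4 + 3)*o(5, 7))*24 = ((-4 + 3)*(-3))*24 = -1*(-3)*24 = 3*24 = 72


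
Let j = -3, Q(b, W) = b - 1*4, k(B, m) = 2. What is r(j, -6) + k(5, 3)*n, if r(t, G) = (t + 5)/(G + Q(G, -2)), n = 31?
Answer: 495/8 ≈ 61.875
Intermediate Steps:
Q(b, W) = -4 + b (Q(b, W) = b - 4 = -4 + b)
r(t, G) = (5 + t)/(-4 + 2*G) (r(t, G) = (t + 5)/(G + (-4 + G)) = (5 + t)/(-4 + 2*G))
r(j, -6) + k(5, 3)*n = (5 - 3)/(2*(-2 - 6)) + 2*31 = (1/2)*2/(-8) + 62 = (1/2)*(-1/8)*2 + 62 = -1/8 + 62 = 495/8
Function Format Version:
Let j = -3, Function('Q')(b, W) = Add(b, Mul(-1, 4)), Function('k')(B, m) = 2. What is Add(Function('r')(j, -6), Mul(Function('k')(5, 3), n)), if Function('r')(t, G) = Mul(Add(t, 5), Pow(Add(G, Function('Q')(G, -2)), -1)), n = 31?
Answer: Rational(495, 8) ≈ 61.875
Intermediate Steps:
Function('Q')(b, W) = Add(-4, b) (Function('Q')(b, W) = Add(b, -4) = Add(-4, b))
Function('r')(t, G) = Mul(Pow(Add(-4, Mul(2, G)), -1), Add(5, t)) (Function('r')(t, G) = Mul(Add(t, 5), Pow(Add(G, Add(-4, G)), -1)) = Mul(Add(5, t), Pow(Add(-4, Mul(2, G)), -1)) = Mul(Pow(Add(-4, Mul(2, G)), -1), Add(5, t)))
Add(Function('r')(j, -6), Mul(Function('k')(5, 3), n)) = Add(Mul(Rational(1, 2), Pow(Add(-2, -6), -1), Add(5, -3)), Mul(2, 31)) = Add(Mul(Rational(1, 2), Pow(-8, -1), 2), 62) = Add(Mul(Rational(1, 2), Rational(-1, 8), 2), 62) = Add(Rational(-1, 8), 62) = Rational(495, 8)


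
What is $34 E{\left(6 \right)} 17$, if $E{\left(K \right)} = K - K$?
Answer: $0$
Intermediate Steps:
$E{\left(K \right)} = 0$
$34 E{\left(6 \right)} 17 = 34 \cdot 0 \cdot 17 = 0 \cdot 17 = 0$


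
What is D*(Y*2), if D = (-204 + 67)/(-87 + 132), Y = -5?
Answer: 274/9 ≈ 30.444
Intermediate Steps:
D = -137/45 ≈ -3.0444
D*(Y*2) = -(-137)*2/9 = -137/45*(-10) = 274/9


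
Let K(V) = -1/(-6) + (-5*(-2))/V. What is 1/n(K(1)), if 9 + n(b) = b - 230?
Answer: -6/1373 ≈ -0.0043700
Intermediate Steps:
K(V) = ⅙ + 10/V (K(V) = -1*(-⅙) + 10/V = ⅙ + 10/V)
n(b) = -239 + b (n(b) = -9 + (b - 230) = -9 + (-230 + b) = -239 + b)
1/n(K(1)) = 1/(-239 + (⅙)*(60 + 1)/1) = 1/(-239 + (⅙)*1*61) = 1/(-239 + 61/6) = 1/(-1373/6) = -6/1373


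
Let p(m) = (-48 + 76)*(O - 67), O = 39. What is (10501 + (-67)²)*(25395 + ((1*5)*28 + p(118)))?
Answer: 371017490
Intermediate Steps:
p(m) = -784 (p(m) = (-48 + 76)*(39 - 67) = 28*(-28) = -784)
(10501 + (-67)²)*(25395 + ((1*5)*28 + p(118))) = (10501 + (-67)²)*(25395 + ((1*5)*28 - 784)) = (10501 + 4489)*(25395 + (5*28 - 784)) = 14990*(25395 + (140 - 784)) = 14990*(25395 - 644) = 14990*24751 = 371017490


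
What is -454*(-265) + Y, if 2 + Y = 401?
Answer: 120709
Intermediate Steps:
Y = 399 (Y = -2 + 401 = 399)
-454*(-265) + Y = -454*(-265) + 399 = 120310 + 399 = 120709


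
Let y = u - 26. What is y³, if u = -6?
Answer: -32768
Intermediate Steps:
y = -32 (y = -6 - 26 = -32)
y³ = (-32)³ = -32768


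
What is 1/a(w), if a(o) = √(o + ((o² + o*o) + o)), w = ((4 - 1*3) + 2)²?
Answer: √5/30 ≈ 0.074536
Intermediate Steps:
w = 9 (w = ((4 - 3) + 2)² = (1 + 2)² = 3² = 9)
a(o) = √(2*o + 2*o²) (a(o) = √(o + ((o² + o²) + o)) = √(o + (2*o² + o)) = √(o + (o + 2*o²)) = √(2*o + 2*o²))
1/a(w) = 1/(√2*√(9*(1 + 9))) = 1/(√2*√(9*10)) = 1/(√2*√90) = 1/(√2*(3*√10)) = 1/(6*√5) = √5/30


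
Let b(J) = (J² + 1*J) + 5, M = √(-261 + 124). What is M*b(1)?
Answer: 7*I*√137 ≈ 81.933*I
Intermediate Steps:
M = I*√137 (M = √(-137) = I*√137 ≈ 11.705*I)
b(J) = 5 + J + J² (b(J) = (J² + J) + 5 = (J + J²) + 5 = 5 + J + J²)
M*b(1) = (I*√137)*(5 + 1 + 1²) = (I*√137)*(5 + 1 + 1) = (I*√137)*7 = 7*I*√137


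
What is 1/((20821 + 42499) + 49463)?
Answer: 1/112783 ≈ 8.8666e-6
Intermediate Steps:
1/((20821 + 42499) + 49463) = 1/(63320 + 49463) = 1/112783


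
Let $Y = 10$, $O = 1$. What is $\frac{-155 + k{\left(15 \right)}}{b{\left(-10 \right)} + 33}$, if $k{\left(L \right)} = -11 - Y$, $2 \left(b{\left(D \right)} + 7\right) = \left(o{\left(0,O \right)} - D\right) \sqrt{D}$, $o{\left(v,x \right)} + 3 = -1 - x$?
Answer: $- \frac{9152}{1477} + \frac{880 i \sqrt{10}}{1477} \approx -6.1963 + 1.8841 i$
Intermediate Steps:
$o{\left(v,x \right)} = -4 - x$ ($o{\left(v,x \right)} = -3 - \left(1 + x\right) = -4 - x$)
$b{\left(D \right)} = -7 + \frac{\sqrt{D} \left(-5 - D\right)}{2}$ ($b{\left(D \right)} = -7 + \frac{\left(\left(-4 - 1\right) - D\right) \sqrt{D}}{2} = -7 + \frac{\left(-5 - D\right) \sqrt{D}}{2} = -7 + \frac{\sqrt{D} \left(-5 - D\right)}{2}$)
$k{\left(L \right)} = -21$ ($k{\left(L \right)} = -11 - 10 = -21$)
$\frac{-155 + k{\left(15 \right)}}{b{\left(-10 \right)} + 33} = \frac{-155 - 21}{\left(-7 - \frac{5 \sqrt{-10}}{2} - \frac{\left(-10\right)^{\frac{3}{2}}}{2}\right) + 33} = - \frac{176}{\left(-7 - \frac{5 i \sqrt{10}}{2} - \frac{\left(-10\right) i \sqrt{10}}{2}\right) + 33} = - \frac{176}{\left(-7 - \frac{5 i \sqrt{10}}{2} + 5 i \sqrt{10}\right) + 33} = - \frac{176}{\left(-7 + \frac{5 i \sqrt{10}}{2}\right) + 33} = - \frac{176}{26 + \frac{5 i \sqrt{10}}{2}}$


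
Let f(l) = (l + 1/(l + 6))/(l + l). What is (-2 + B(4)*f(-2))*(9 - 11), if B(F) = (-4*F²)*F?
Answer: 228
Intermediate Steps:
B(F) = -4*F³
f(l) = (l + 1/(6 + l))/(2*l) (f(l) = (l + 1/(6 + l))/((2*l)) = (l + 1/(6 + l))*(1/(2*l)) = (l + 1/(6 + l))/(2*l))
(-2 + B(4)*f(-2))*(9 - 11) = (-2 + (-4*4³)*((½)*(1 + (-2)² + 6*(-2))/(-2*(6 - 2))))*(9 - 11) = (-2 + (-4*64)*((½)*(-½)*(1 + 4 - 12)/4))*(-2) = (-2 - 128*(-1)*(-7)/(2*4))*(-2) = (-2 - 256*7/16)*(-2) = (-2 - 112)*(-2) = -114*(-2) = 228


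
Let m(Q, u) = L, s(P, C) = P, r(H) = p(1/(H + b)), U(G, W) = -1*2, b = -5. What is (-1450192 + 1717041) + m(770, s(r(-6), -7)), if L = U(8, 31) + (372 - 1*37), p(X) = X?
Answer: 267182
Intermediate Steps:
U(G, W) = -2
r(H) = 1/(-5 + H) (r(H) = 1/(H - 5) = 1/(-5 + H))
L = 333 (L = -2 + (372 - 1*37) = -2 + (372 - 37) = -2 + 335 = 333)
m(Q, u) = 333
(-1450192 + 1717041) + m(770, s(r(-6), -7)) = (-1450192 + 1717041) + 333 = 266849 + 333 = 267182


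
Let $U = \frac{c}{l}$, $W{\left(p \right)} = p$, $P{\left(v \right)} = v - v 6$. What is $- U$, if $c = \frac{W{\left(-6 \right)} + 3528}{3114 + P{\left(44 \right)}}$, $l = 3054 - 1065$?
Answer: $- \frac{587}{959361} \approx -0.00061187$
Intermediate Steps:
$P{\left(v \right)} = - 5 v$ ($P{\left(v \right)} = v - 6 v = - 5 v$)
$l = 1989$ ($l = 3054 - 1065 = 1989$)
$c = \frac{1761}{1447}$ ($c = \frac{-6 + 3528}{3114 - 220} = \frac{3522}{3114 - 220} = \frac{3522}{2894} = 3522 \cdot \frac{1}{2894} = \frac{1761}{1447} \approx 1.217$)
$U = \frac{587}{959361}$ ($U = \frac{1761}{1447 \cdot 1989} = \frac{1761}{1447} \cdot \frac{1}{1989} = \frac{587}{959361} \approx 0.00061187$)
$- U = \left(-1\right) \frac{587}{959361} = - \frac{587}{959361}$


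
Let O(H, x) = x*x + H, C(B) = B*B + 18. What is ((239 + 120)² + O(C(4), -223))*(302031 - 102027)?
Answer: 35729514576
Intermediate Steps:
C(B) = 18 + B² (C(B) = B² + 18 = 18 + B²)
O(H, x) = H + x² (O(H, x) = x² + H = H + x²)
((239 + 120)² + O(C(4), -223))*(302031 - 102027) = ((239 + 120)² + ((18 + 4²) + (-223)²))*(302031 - 102027) = (359² + ((18 + 16) + 49729))*200004 = (128881 + (34 + 49729))*200004 = (128881 + 49763)*200004 = 178644*200004 = 35729514576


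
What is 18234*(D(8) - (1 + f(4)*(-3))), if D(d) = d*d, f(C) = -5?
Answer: 875232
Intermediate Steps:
D(d) = d²
18234*(D(8) - (1 + f(4)*(-3))) = 18234*(8² - (1 - 5*(-3))) = 18234*(64 - (1 + 15)) = 18234*(64 - 1*16) = 18234*(64 - 16) = 18234*48 = 875232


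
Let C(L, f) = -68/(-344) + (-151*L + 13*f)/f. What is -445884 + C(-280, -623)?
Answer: -3413214561/7654 ≈ -4.4594e+5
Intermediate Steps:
C(L, f) = 17/86 + (-151*L + 13*f)/f (C(L, f) = -68*(-1/344) + (-151*L + 13*f)/f = 17/86 + (-151*L + 13*f)/f)
-445884 + C(-280, -623) = -445884 + (1135/86 - 151*(-280)/(-623)) = -445884 + (1135/86 - 151*(-280)*(-1/623)) = -445884 + (1135/86 - 6040/89) = -445884 - 418425/7654 = -3413214561/7654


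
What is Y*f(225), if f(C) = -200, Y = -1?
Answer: 200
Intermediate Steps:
Y*f(225) = -1*(-200) = 200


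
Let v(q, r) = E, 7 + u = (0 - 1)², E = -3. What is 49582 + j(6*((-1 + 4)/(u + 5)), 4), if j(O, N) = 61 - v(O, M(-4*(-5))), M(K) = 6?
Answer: 49646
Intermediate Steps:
u = -6 (u = -7 + (0 - 1)² = -7 + (-1)² = -7 + 1 = -6)
v(q, r) = -3
j(O, N) = 64 (j(O, N) = 61 - 1*(-3) = 61 + 3 = 64)
49582 + j(6*((-1 + 4)/(u + 5)), 4) = 49582 + 64 = 49646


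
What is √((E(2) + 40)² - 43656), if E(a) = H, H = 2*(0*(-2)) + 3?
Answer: I*√41807 ≈ 204.47*I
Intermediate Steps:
H = 3 (H = 2*0 + 3 = 0 + 3 = 3)
E(a) = 3
√((E(2) + 40)² - 43656) = √((3 + 40)² - 43656) = √(43² - 43656) = √(1849 - 43656) = √(-41807) = I*√41807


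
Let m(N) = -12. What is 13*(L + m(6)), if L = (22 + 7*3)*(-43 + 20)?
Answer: -13013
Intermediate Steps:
L = -989 (L = (22 + 21)*(-23) = 43*(-23) = -989)
13*(L + m(6)) = 13*(-989 - 12) = 13*(-1001) = -13013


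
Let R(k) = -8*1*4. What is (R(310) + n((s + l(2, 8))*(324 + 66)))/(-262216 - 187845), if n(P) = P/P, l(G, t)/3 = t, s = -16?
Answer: 31/450061 ≈ 6.8880e-5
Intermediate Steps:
l(G, t) = 3*t
n(P) = 1
R(k) = -32 (R(k) = -8*4 = -32)
(R(310) + n((s + l(2, 8))*(324 + 66)))/(-262216 - 187845) = (-32 + 1)/(-262216 - 187845) = -31/(-450061) = -31*(-1/450061) = 31/450061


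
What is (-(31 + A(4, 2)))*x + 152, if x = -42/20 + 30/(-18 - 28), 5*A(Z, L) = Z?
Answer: 275447/1150 ≈ 239.52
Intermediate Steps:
A(Z, L) = Z/5
x = -633/230 (x = -42*1/20 + 30/(-46) = -21/10 + 30*(-1/46) = -21/10 - 15/23 = -633/230 ≈ -2.7522)
(-(31 + A(4, 2)))*x + 152 = -(31 + (⅕)*4)*(-633/230) + 152 = -(31 + ⅘)*(-633/230) + 152 = -1*159/5*(-633/230) + 152 = -159/5*(-633/230) + 152 = 100647/1150 + 152 = 275447/1150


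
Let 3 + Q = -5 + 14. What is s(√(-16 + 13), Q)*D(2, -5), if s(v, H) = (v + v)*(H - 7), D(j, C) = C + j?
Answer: 6*I*√3 ≈ 10.392*I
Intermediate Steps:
Q = 6 (Q = -3 + (-5 + 14) = -3 + 9 = 6)
s(v, H) = 2*v*(-7 + H) (s(v, H) = (2*v)*(-7 + H) = 2*v*(-7 + H))
s(√(-16 + 13), Q)*D(2, -5) = (2*√(-16 + 13)*(-7 + 6))*(-5 + 2) = (2*√(-3)*(-1))*(-3) = (2*(I*√3)*(-1))*(-3) = -2*I*√3*(-3) = 6*I*√3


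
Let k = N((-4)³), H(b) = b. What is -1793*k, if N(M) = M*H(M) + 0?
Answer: -7344128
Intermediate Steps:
N(M) = M² (N(M) = M*M + 0 = M² + 0 = M²)
k = 4096 (k = ((-4)³)² = (-64)² = 4096)
-1793*k = -1793*4096 = -7344128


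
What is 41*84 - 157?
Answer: 3287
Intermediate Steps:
41*84 - 157 = 3444 - 157 = 3287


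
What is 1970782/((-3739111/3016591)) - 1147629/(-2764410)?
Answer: -5478177567827218867/3445478613170 ≈ -1.5900e+6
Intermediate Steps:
1970782/((-3739111/3016591)) - 1147629/(-2764410) = 1970782/((-3739111*1/3016591)) - 1147629*(-1/2764410) = 1970782/(-3739111/3016591) + 382543/921470 = 1970782*(-3016591/3739111) + 382543/921470 = -5945043244162/3739111 + 382543/921470 = -5478177567827218867/3445478613170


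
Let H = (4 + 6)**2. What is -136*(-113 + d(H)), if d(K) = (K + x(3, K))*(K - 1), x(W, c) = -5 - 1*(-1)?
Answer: -1277176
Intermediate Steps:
x(W, c) = -4 (x(W, c) = -5 + 1 = -4)
H = 100 (H = 10**2 = 100)
d(K) = (-1 + K)*(-4 + K) (d(K) = (K - 4)*(K - 1) = (-4 + K)*(-1 + K) = (-1 + K)*(-4 + K))
-136*(-113 + d(H)) = -136*(-113 + (4 + 100**2 - 5*100)) = -136*(-113 + (4 + 10000 - 500)) = -136*(-113 + 9504) = -136*9391 = -1277176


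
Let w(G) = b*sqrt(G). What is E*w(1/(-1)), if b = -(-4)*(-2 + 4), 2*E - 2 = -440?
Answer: -1752*I ≈ -1752.0*I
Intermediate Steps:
E = -219 (E = 1 + (1/2)*(-440) = 1 - 220 = -219)
b = 8 (b = -(-4)*2 = -1*(-8) = 8)
w(G) = 8*sqrt(G)
E*w(1/(-1)) = -1752*sqrt(1/(-1)) = -1752*sqrt(1*(-1)) = -1752*sqrt(-1) = -1752*I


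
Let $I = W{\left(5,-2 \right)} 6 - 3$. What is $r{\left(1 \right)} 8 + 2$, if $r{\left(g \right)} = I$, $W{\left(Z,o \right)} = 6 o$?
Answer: $-598$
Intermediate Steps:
$I = -75$ ($I = 6 \left(-2\right) 6 - 3 = \left(-12\right) 6 - 3 = -72 - 3 = -75$)
$r{\left(g \right)} = -75$
$r{\left(1 \right)} 8 + 2 = \left(-75\right) 8 + 2 = -600 + 2 = -598$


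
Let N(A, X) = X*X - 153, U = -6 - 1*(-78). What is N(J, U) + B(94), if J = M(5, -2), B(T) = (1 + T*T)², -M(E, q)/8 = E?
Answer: 78097600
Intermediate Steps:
M(E, q) = -8*E
B(T) = (1 + T²)²
J = -40 (J = -8*5 = -40)
U = 72 (U = -6 + 78 = 72)
N(A, X) = -153 + X² (N(A, X) = X² - 153 = -153 + X²)
N(J, U) + B(94) = (-153 + 72²) + (1 + 94²)² = (-153 + 5184) + (1 + 8836)² = 5031 + 8837² = 5031 + 78092569 = 78097600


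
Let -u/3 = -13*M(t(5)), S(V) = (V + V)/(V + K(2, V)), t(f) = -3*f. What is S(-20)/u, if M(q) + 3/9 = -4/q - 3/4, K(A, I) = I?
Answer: -20/637 ≈ -0.031397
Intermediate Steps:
M(q) = -13/12 - 4/q (M(q) = -1/3 + (-4/q - 3/4) = -1/3 + (-3/4 - 4/q) = -13/12 - 4/q)
S(V) = 1 (S(V) = (V + V)/(V + V) = (2*V)/((2*V)) = (2*V)*(1/(2*V)) = 1)
u = -637/20 (u = -(-39)*(-13/12 - 4/((-3*5))) = -(-39)*(-13/12 - 4/(-15)) = -(-39)*(-13/12 - 4*(-1/15)) = -(-39)*(-13/12 + 4/15) = -(-39)*(-49)/60 = -3*637/60 = -637/20 ≈ -31.850)
S(-20)/u = 1/(-637/20) = 1*(-20/637) = -20/637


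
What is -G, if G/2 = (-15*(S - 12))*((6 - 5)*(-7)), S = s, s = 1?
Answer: 2310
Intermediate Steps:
S = 1
G = -2310 (G = 2*((-15*(1 - 12))*((6 - 5)*(-7))) = 2*((-15*(-11))*(1*(-7))) = 2*(165*(-7)) = 2*(-1155) = -2310)
-G = -1*(-2310) = 2310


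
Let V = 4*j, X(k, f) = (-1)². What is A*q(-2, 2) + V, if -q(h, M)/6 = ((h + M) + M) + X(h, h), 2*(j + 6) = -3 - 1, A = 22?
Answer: -428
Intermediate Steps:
X(k, f) = 1
j = -8 (j = -6 + (-3 - 1)/2 = -6 + (½)*(-4) = -6 - 2 = -8)
V = -32 (V = 4*(-8) = -32)
q(h, M) = -6 - 12*M - 6*h (q(h, M) = -6*(((h + M) + M) + 1) = -6*(((M + h) + M) + 1) = -6*((h + 2*M) + 1) = -6*(1 + h + 2*M) = -6 - 12*M - 6*h)
A*q(-2, 2) + V = 22*(-6 - 12*2 - 6*(-2)) - 32 = 22*(-6 - 24 + 12) - 32 = 22*(-18) - 32 = -396 - 32 = -428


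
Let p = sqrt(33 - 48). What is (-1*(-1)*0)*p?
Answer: 0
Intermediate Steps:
p = I*sqrt(15) (p = sqrt(-15) = I*sqrt(15) ≈ 3.873*I)
(-1*(-1)*0)*p = (-1*(-1)*0)*(I*sqrt(15)) = (1*0)*(I*sqrt(15)) = 0*(I*sqrt(15)) = 0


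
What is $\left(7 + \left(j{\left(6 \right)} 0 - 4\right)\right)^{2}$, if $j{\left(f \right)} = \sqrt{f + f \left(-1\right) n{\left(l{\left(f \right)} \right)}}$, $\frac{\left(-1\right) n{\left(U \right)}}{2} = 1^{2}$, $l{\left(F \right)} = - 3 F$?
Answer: $9$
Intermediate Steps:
$n{\left(U \right)} = -2$ ($n{\left(U \right)} = - 2 \cdot 1^{2} = \left(-2\right) 1 = -2$)
$j{\left(f \right)} = \sqrt{3} \sqrt{f}$ ($j{\left(f \right)} = \sqrt{f + f \left(-1\right) \left(-2\right)} = \sqrt{f + - f \left(-2\right)} = \sqrt{f + 2 f} = \sqrt{3 f} = \sqrt{3} \sqrt{f}$)
$\left(7 + \left(j{\left(6 \right)} 0 - 4\right)\right)^{2} = \left(7 - \left(4 - \sqrt{3} \sqrt{6} \cdot 0\right)\right)^{2} = \left(7 - \left(4 - 3 \sqrt{2} \cdot 0\right)\right)^{2} = \left(7 + \left(0 - 4\right)\right)^{2} = \left(7 - 4\right)^{2} = 3^{2} = 9$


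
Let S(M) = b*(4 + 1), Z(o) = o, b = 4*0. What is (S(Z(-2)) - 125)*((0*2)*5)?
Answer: 0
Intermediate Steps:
b = 0
S(M) = 0 (S(M) = 0*(4 + 1) = 0*5 = 0)
(S(Z(-2)) - 125)*((0*2)*5) = (0 - 125)*((0*2)*5) = -0*5 = -125*0 = 0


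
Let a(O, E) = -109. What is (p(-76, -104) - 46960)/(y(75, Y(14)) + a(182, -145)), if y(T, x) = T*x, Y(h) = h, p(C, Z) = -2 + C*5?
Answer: -47342/941 ≈ -50.310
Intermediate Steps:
p(C, Z) = -2 + 5*C
(p(-76, -104) - 46960)/(y(75, Y(14)) + a(182, -145)) = ((-2 + 5*(-76)) - 46960)/(75*14 - 109) = ((-2 - 380) - 46960)/(1050 - 109) = (-382 - 46960)/941 = -47342*1/941 = -47342/941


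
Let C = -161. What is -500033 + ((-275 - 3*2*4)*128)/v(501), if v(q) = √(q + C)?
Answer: -500033 - 19136*√85/85 ≈ -5.0211e+5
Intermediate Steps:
v(q) = √(-161 + q) (v(q) = √(q - 161) = √(-161 + q))
-500033 + ((-275 - 3*2*4)*128)/v(501) = -500033 + ((-275 - 3*2*4)*128)/(√(-161 + 501)) = -500033 + ((-275 - 6*4)*128)/(√340) = -500033 + ((-275 - 24)*128)/((2*√85)) = -500033 + (-299*128)*(√85/170) = -500033 - 19136*√85/85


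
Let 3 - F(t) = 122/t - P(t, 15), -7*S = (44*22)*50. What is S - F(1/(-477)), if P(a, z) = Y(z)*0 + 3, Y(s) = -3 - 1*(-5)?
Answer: -455800/7 ≈ -65114.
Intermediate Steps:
Y(s) = 2 (Y(s) = -3 + 5 = 2)
S = -48400/7 (S = -44*22*50/7 = -968*50/7 = -⅐*48400 = -48400/7 ≈ -6914.3)
P(a, z) = 3 (P(a, z) = 2*0 + 3 = 0 + 3 = 3)
F(t) = 6 - 122/t (F(t) = 3 - (122/t - 1*3) = 3 - (122/t - 3) = 3 - (-3 + 122/t) = 3 + (3 - 122/t) = 6 - 122/t)
S - F(1/(-477)) = -48400/7 - (6 - 122/(1/(-477))) = -48400/7 - (6 - 122/(-1/477)) = -48400/7 - (6 - 122*(-477)) = -48400/7 - (6 + 58194) = -48400/7 - 1*58200 = -48400/7 - 58200 = -455800/7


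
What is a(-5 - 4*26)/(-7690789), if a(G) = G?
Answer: 109/7690789 ≈ 1.4173e-5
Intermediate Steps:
a(-5 - 4*26)/(-7690789) = (-5 - 4*26)/(-7690789) = (-5 - 104)*(-1/7690789) = -109*(-1/7690789) = 109/7690789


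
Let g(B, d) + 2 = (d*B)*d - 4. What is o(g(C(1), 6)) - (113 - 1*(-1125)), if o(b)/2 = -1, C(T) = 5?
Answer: -1240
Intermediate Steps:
g(B, d) = -6 + B*d**2 (g(B, d) = -2 + ((d*B)*d - 4) = -2 + ((B*d)*d - 4) = -2 + (B*d**2 - 4) = -2 + (-4 + B*d**2) = -6 + B*d**2)
o(b) = -2 (o(b) = 2*(-1) = -2)
o(g(C(1), 6)) - (113 - 1*(-1125)) = -2 - (113 - 1*(-1125)) = -2 - (113 + 1125) = -2 - 1*1238 = -2 - 1238 = -1240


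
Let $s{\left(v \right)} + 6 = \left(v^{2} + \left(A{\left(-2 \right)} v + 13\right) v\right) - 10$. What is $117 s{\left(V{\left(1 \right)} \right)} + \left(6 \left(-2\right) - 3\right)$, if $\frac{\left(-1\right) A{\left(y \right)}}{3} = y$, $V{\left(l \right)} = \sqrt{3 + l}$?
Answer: $4431$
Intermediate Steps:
$A{\left(y \right)} = - 3 y$
$s{\left(v \right)} = -16 + v^{2} + v \left(13 + 6 v\right)$ ($s{\left(v \right)} = -6 - \left(10 - v^{2} - \left(\left(-3\right) \left(-2\right) v + 13\right) v\right) = -6 - \left(10 - v^{2} - \left(6 v + 13\right) v\right) = -6 - \left(10 - v^{2} - \left(13 + 6 v\right) v\right) = -6 - \left(10 - v^{2} - v \left(13 + 6 v\right)\right) = -6 + \left(-10 + v^{2} + v \left(13 + 6 v\right)\right) = -16 + v^{2} + v \left(13 + 6 v\right)$)
$117 s{\left(V{\left(1 \right)} \right)} + \left(6 \left(-2\right) - 3\right) = 117 \left(-16 + 7 \left(\sqrt{3 + 1}\right)^{2} + 13 \sqrt{3 + 1}\right) + \left(6 \left(-2\right) - 3\right) = 117 \left(-16 + 7 \left(\sqrt{4}\right)^{2} + 13 \sqrt{4}\right) - 15 = 117 \left(-16 + 7 \cdot 2^{2} + 13 \cdot 2\right) - 15 = 117 \left(-16 + 7 \cdot 4 + 26\right) - 15 = 117 \left(-16 + 28 + 26\right) - 15 = 117 \cdot 38 - 15 = 4446 - 15 = 4431$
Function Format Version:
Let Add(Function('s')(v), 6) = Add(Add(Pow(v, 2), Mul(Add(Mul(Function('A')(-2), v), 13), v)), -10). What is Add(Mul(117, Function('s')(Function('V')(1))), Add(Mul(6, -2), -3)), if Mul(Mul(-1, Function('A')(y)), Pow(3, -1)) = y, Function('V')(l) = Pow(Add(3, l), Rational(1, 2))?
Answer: 4431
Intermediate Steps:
Function('A')(y) = Mul(-3, y)
Function('s')(v) = Add(-16, Pow(v, 2), Mul(v, Add(13, Mul(6, v)))) (Function('s')(v) = Add(-6, Add(Add(Pow(v, 2), Mul(Add(Mul(Mul(-3, -2), v), 13), v)), -10)) = Add(-6, Add(Add(Pow(v, 2), Mul(Add(Mul(6, v), 13), v)), -10)) = Add(-6, Add(Add(Pow(v, 2), Mul(Add(13, Mul(6, v)), v)), -10)) = Add(-6, Add(Add(Pow(v, 2), Mul(v, Add(13, Mul(6, v)))), -10)) = Add(-6, Add(-10, Pow(v, 2), Mul(v, Add(13, Mul(6, v))))) = Add(-16, Pow(v, 2), Mul(v, Add(13, Mul(6, v)))))
Add(Mul(117, Function('s')(Function('V')(1))), Add(Mul(6, -2), -3)) = Add(Mul(117, Add(-16, Mul(7, Pow(Pow(Add(3, 1), Rational(1, 2)), 2)), Mul(13, Pow(Add(3, 1), Rational(1, 2))))), Add(Mul(6, -2), -3)) = Add(Mul(117, Add(-16, Mul(7, Pow(Pow(4, Rational(1, 2)), 2)), Mul(13, Pow(4, Rational(1, 2))))), Add(-12, -3)) = Add(Mul(117, Add(-16, Mul(7, Pow(2, 2)), Mul(13, 2))), -15) = Add(Mul(117, Add(-16, Mul(7, 4), 26)), -15) = Add(Mul(117, Add(-16, 28, 26)), -15) = Add(Mul(117, 38), -15) = Add(4446, -15) = 4431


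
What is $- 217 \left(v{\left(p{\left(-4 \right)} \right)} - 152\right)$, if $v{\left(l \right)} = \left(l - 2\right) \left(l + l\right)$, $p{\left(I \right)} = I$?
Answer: $22568$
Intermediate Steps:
$v{\left(l \right)} = 2 l \left(-2 + l\right)$ ($v{\left(l \right)} = \left(-2 + l\right) 2 l = 2 l \left(-2 + l\right)$)
$- 217 \left(v{\left(p{\left(-4 \right)} \right)} - 152\right) = - 217 \left(2 \left(-4\right) \left(-2 - 4\right) - 152\right) = - 217 \left(2 \left(-4\right) \left(-6\right) - 152\right) = - 217 \left(48 - 152\right) = \left(-217\right) \left(-104\right) = 22568$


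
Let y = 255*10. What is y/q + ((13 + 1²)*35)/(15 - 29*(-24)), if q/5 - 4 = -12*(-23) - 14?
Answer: 246475/94563 ≈ 2.6065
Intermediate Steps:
q = 1330 (q = 20 + 5*(-12*(-23) - 14) = 20 + 5*(276 - 14) = 20 + 5*262 = 20 + 1310 = 1330)
y = 2550
y/q + ((13 + 1²)*35)/(15 - 29*(-24)) = 2550/1330 + ((13 + 1²)*35)/(15 - 29*(-24)) = 2550*(1/1330) + ((13 + 1)*35)/(15 + 696) = 255/133 + (14*35)/711 = 255/133 + 490*(1/711) = 255/133 + 490/711 = 246475/94563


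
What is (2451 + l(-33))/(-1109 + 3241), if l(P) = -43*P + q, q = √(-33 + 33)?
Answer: 1935/1066 ≈ 1.8152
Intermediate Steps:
q = 0 (q = √0 = 0)
l(P) = -43*P (l(P) = -43*P + 0 = -43*P)
(2451 + l(-33))/(-1109 + 3241) = (2451 - 43*(-33))/(-1109 + 3241) = (2451 + 1419)/2132 = 3870*(1/2132) = 1935/1066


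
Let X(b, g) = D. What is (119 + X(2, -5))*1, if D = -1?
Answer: 118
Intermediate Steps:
X(b, g) = -1
(119 + X(2, -5))*1 = (119 - 1)*1 = 118*1 = 118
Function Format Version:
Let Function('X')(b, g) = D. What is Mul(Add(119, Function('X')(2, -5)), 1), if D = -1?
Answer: 118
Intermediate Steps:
Function('X')(b, g) = -1
Mul(Add(119, Function('X')(2, -5)), 1) = Mul(Add(119, -1), 1) = Mul(118, 1) = 118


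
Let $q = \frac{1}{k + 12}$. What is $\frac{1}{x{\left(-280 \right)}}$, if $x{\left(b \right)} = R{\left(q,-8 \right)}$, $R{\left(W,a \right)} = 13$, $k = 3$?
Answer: $\frac{1}{13} \approx 0.076923$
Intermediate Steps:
$q = \frac{1}{15}$ ($q = \frac{1}{3 + 12} = \frac{1}{15} \approx 0.066667$)
$x{\left(b \right)} = 13$
$\frac{1}{x{\left(-280 \right)}} = \frac{1}{13}$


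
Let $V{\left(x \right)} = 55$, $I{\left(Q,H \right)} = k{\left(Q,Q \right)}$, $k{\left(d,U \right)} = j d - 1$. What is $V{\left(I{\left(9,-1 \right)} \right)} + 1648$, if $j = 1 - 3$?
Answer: $1703$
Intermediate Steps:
$j = -2$ ($j = 1 - 3 = -2$)
$k{\left(d,U \right)} = -1 - 2 d$ ($k{\left(d,U \right)} = - 2 d - 1 = -1 - 2 d$)
$I{\left(Q,H \right)} = -1 - 2 Q$
$V{\left(I{\left(9,-1 \right)} \right)} + 1648 = 55 + 1648 = 1703$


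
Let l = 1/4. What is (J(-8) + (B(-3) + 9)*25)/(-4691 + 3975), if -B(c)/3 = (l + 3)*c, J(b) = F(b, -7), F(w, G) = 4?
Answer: -3841/2864 ≈ -1.3411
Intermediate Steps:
J(b) = 4
l = ¼ (l = 1*(¼) = ¼ ≈ 0.25000)
B(c) = -39*c/4 (B(c) = -3*(¼ + 3)*c = -39*c/4)
(J(-8) + (B(-3) + 9)*25)/(-4691 + 3975) = (4 + (-39/4*(-3) + 9)*25)/(-4691 + 3975) = (4 + (117/4 + 9)*25)/(-716) = (4 + (153/4)*25)*(-1/716) = (4 + 3825/4)*(-1/716) = (3841/4)*(-1/716) = -3841/2864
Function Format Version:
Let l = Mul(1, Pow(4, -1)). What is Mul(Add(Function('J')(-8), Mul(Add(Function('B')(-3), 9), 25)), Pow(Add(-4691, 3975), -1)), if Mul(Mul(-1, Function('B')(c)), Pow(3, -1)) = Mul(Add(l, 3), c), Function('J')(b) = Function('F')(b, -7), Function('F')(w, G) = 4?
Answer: Rational(-3841, 2864) ≈ -1.3411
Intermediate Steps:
Function('J')(b) = 4
l = Rational(1, 4) (l = Mul(1, Rational(1, 4)) = Rational(1, 4) ≈ 0.25000)
Function('B')(c) = Mul(Rational(-39, 4), c) (Function('B')(c) = Mul(-3, Mul(Add(Rational(1, 4), 3), c)) = Mul(-3, Mul(Rational(13, 4), c)) = Mul(Rational(-39, 4), c))
Mul(Add(Function('J')(-8), Mul(Add(Function('B')(-3), 9), 25)), Pow(Add(-4691, 3975), -1)) = Mul(Add(4, Mul(Add(Mul(Rational(-39, 4), -3), 9), 25)), Pow(Add(-4691, 3975), -1)) = Mul(Add(4, Mul(Add(Rational(117, 4), 9), 25)), Pow(-716, -1)) = Mul(Add(4, Mul(Rational(153, 4), 25)), Rational(-1, 716)) = Mul(Add(4, Rational(3825, 4)), Rational(-1, 716)) = Mul(Rational(3841, 4), Rational(-1, 716)) = Rational(-3841, 2864)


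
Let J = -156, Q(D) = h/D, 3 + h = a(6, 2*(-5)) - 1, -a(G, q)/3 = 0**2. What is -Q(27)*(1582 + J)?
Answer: 5704/27 ≈ 211.26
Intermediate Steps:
a(G, q) = 0 (a(G, q) = -3*0**2 = -3*0 = 0)
h = -4 (h = -3 + (0 - 1) = -3 - 1 = -4)
Q(D) = -4/D
-Q(27)*(1582 + J) = -(-4/27)*(1582 - 156) = -(-4*1/27)*1426 = -(-4)*1426/27 = -1*(-5704/27) = 5704/27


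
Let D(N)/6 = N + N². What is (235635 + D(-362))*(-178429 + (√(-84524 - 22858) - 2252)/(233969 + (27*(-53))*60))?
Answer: -26948267317817451/148109 + 1019727*I*√107382/148109 ≈ -1.8195e+11 + 2256.2*I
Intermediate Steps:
D(N) = 6*N + 6*N² (D(N) = 6*(N + N²) = 6*N + 6*N²)
(235635 + D(-362))*(-178429 + (√(-84524 - 22858) - 2252)/(233969 + (27*(-53))*60)) = (235635 + 6*(-362)*(1 - 362))*(-178429 + (√(-84524 - 22858) - 2252)/(233969 + (27*(-53))*60)) = (235635 + 6*(-362)*(-361))*(-178429 + (√(-107382) - 2252)/(233969 - 1431*60)) = (235635 + 784092)*(-178429 + (I*√107382 - 2252)/(233969 - 85860)) = 1019727*(-178429 + (-2252 + I*√107382)/148109) = 1019727*(-178429 + (-2252 + I*√107382)*(1/148109)) = 1019727*(-178429 + (-2252/148109 + I*√107382/148109)) = 1019727*(-26426943013/148109 + I*√107382/148109) = -26948267317817451/148109 + 1019727*I*√107382/148109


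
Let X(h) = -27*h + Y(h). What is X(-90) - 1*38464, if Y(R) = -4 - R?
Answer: -35948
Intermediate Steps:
X(h) = -4 - 28*h (X(h) = -27*h + (-4 - h) = -4 - 28*h)
X(-90) - 1*38464 = (-4 - 28*(-90)) - 1*38464 = (-4 + 2520) - 38464 = 2516 - 38464 = -35948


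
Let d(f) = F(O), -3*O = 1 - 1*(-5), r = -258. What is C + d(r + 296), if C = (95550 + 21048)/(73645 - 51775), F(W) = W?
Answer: 12143/3645 ≈ 3.3314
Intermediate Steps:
O = -2 (O = -(1 - 1*(-5))/3 = -(1 + 5)/3 = -⅓*6 = -2)
C = 19433/3645 (C = 116598/21870 = 116598*(1/21870) = 19433/3645 ≈ 5.3314)
d(f) = -2
C + d(r + 296) = 19433/3645 - 2 = 12143/3645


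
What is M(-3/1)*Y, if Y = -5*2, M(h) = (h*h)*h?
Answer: 270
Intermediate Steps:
M(h) = h**3 (M(h) = h**2*h = h**3)
Y = -10
M(-3/1)*Y = (-3/1)**3*(-10) = (-3*1)**3*(-10) = (-3)**3*(-10) = -27*(-10) = 270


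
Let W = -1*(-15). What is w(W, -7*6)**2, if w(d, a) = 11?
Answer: 121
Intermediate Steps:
W = 15
w(W, -7*6)**2 = 11**2 = 121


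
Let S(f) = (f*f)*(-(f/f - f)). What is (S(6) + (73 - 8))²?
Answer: 60025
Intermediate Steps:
S(f) = f²*(-1 + f) (S(f) = f²*(-(1 - f)) = f²*(-1 + f))
(S(6) + (73 - 8))² = (6²*(-1 + 6) + (73 - 8))² = (36*5 + 65)² = (180 + 65)² = 245² = 60025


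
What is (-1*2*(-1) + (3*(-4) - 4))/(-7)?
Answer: 2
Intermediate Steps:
(-1*2*(-1) + (3*(-4) - 4))/(-7) = (-2*(-1) + (-12 - 4))*(-⅐) = (2 - 16)*(-⅐) = -14*(-⅐) = 2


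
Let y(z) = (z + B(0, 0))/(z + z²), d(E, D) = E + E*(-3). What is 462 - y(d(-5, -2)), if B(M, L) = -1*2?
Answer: 25406/55 ≈ 461.93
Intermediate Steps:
B(M, L) = -2
d(E, D) = -2*E (d(E, D) = E - 3*E = -2*E)
y(z) = (-2 + z)/(z + z²) (y(z) = (z - 2)/(z + z²) = (-2 + z)/(z + z²))
462 - y(d(-5, -2)) = 462 - (-2 - 2*(-5))/(((-2*(-5)))*(1 - 2*(-5))) = 462 - (-2 + 10)/(10*(1 + 10)) = 462 - 8/(10*11) = 462 - 1*4/55 = 462 - 4/55 = 25406/55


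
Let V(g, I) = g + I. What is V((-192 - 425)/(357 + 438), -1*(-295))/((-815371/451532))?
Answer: -105616947056/648219945 ≈ -162.93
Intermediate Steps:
V(g, I) = I + g
V((-192 - 425)/(357 + 438), -1*(-295))/((-815371/451532)) = (-1*(-295) + (-192 - 425)/(357 + 438))/((-815371/451532)) = (295 - 617/795)/((-815371*1/451532)) = (295 - 617*1/795)/(-815371/451532) = (295 - 617/795)*(-451532/815371) = (233908/795)*(-451532/815371) = -105616947056/648219945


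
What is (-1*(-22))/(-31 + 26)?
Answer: -22/5 ≈ -4.4000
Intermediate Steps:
(-1*(-22))/(-31 + 26) = 22/(-5) = 22*(-⅕) = -22/5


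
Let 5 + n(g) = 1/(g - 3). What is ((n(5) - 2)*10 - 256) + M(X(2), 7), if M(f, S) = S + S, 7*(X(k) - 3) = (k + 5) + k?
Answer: -307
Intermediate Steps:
n(g) = -5 + 1/(-3 + g) (n(g) = -5 + 1/(g - 3) = -5 + 1/(-3 + g))
X(k) = 26/7 + 2*k/7 (X(k) = 3 + ((k + 5) + k)/7 = 3 + ((5 + k) + k)/7 = 3 + (5 + 2*k)/7 = 3 + (5/7 + 2*k/7) = 26/7 + 2*k/7)
M(f, S) = 2*S
((n(5) - 2)*10 - 256) + M(X(2), 7) = (((16 - 5*5)/(-3 + 5) - 2)*10 - 256) + 2*7 = (((16 - 25)/2 - 2)*10 - 256) + 14 = (((1/2)*(-9) - 2)*10 - 256) + 14 = ((-9/2 - 2)*10 - 256) + 14 = (-13/2*10 - 256) + 14 = (-65 - 256) + 14 = -321 + 14 = -307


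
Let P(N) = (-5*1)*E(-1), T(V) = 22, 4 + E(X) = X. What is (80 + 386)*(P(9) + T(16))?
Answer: 21902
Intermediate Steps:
E(X) = -4 + X
P(N) = 25 (P(N) = (-5*1)*(-4 - 1) = -5*(-5) = 25)
(80 + 386)*(P(9) + T(16)) = (80 + 386)*(25 + 22) = 466*47 = 21902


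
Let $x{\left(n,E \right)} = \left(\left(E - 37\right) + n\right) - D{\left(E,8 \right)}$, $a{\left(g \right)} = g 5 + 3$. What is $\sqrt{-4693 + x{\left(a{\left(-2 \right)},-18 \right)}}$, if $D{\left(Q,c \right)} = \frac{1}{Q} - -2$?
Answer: $\frac{25 i \sqrt{274}}{6} \approx 68.971 i$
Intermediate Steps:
$a{\left(g \right)} = 3 + 5 g$ ($a{\left(g \right)} = 5 g + 3 = 3 + 5 g$)
$D{\left(Q,c \right)} = 2 + \frac{1}{Q}$ ($D{\left(Q,c \right)} = \frac{1}{Q} + 2 = 2 + \frac{1}{Q}$)
$x{\left(n,E \right)} = -39 + E + n - \frac{1}{E}$ ($x{\left(n,E \right)} = \left(\left(E - 37\right) + n\right) - \left(2 + \frac{1}{E}\right) = \left(\left(-37 + E\right) + n\right) - \left(2 + \frac{1}{E}\right) = \left(-37 + E + n\right) - \left(2 + \frac{1}{E}\right) = -39 + E + n - \frac{1}{E}$)
$\sqrt{-4693 + x{\left(a{\left(-2 \right)},-18 \right)}} = \sqrt{-4693 - \frac{1151}{18}} = \sqrt{- \frac{85625}{18}} = \frac{25 i \sqrt{274}}{6}$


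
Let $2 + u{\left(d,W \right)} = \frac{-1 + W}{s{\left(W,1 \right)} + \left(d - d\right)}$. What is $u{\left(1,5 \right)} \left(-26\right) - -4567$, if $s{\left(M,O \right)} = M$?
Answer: $\frac{22991}{5} \approx 4598.2$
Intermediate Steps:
$u{\left(d,W \right)} = -2 + \frac{-1 + W}{W}$ ($u{\left(d,W \right)} = -2 + \frac{-1 + W}{W + \left(d - d\right)} = -2 + \frac{-1 + W}{W + 0} = -2 + \frac{-1 + W}{W}$)
$u{\left(1,5 \right)} \left(-26\right) - -4567 = \frac{-1 - 5}{5} \left(-26\right) - -4567 = \frac{-1 - 5}{5} \left(-26\right) + 4567 = \frac{1}{5} \left(-6\right) \left(-26\right) + 4567 = \left(- \frac{6}{5}\right) \left(-26\right) + 4567 = \frac{156}{5} + 4567 = \frac{22991}{5}$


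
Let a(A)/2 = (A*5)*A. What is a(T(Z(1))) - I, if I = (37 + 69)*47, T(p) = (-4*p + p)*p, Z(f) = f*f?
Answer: -4892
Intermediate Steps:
Z(f) = f**2
T(p) = -3*p**2 (T(p) = (-3*p)*p = -3*p**2)
I = 4982 (I = 106*47 = 4982)
a(A) = 10*A**2 (a(A) = 2*((A*5)*A) = 2*((5*A)*A) = 2*(5*A**2) = 10*A**2)
a(T(Z(1))) - I = 10*(-3*(1**2)**2)**2 - 1*4982 = 10*(-3*1**2)**2 - 4982 = 10*(-3*1)**2 - 4982 = 10*(-3)**2 - 4982 = 10*9 - 4982 = 90 - 4982 = -4892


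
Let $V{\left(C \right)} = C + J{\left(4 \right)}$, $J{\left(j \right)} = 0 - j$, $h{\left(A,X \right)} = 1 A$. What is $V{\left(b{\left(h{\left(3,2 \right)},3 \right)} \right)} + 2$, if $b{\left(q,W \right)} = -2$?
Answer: $-4$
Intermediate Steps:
$h{\left(A,X \right)} = A$
$J{\left(j \right)} = - j$
$V{\left(C \right)} = -4 + C$ ($V{\left(C \right)} = C - 4 = -4 + C$)
$V{\left(b{\left(h{\left(3,2 \right)},3 \right)} \right)} + 2 = \left(-4 - 2\right) + 2 = -6 + 2 = -4$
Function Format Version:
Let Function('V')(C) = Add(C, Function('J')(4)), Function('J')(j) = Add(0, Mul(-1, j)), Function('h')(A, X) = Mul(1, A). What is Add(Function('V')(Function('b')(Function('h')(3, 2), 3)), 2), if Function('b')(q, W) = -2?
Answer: -4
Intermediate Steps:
Function('h')(A, X) = A
Function('J')(j) = Mul(-1, j)
Function('V')(C) = Add(-4, C) (Function('V')(C) = Add(C, Mul(-1, 4)) = Add(C, -4) = Add(-4, C))
Add(Function('V')(Function('b')(Function('h')(3, 2), 3)), 2) = Add(Add(-4, -2), 2) = Add(-6, 2) = -4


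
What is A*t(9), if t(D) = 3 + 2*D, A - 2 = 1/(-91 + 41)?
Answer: 2079/50 ≈ 41.580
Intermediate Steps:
A = 99/50 (A = 2 + 1/(-91 + 41) = 2 + 1/(-50) = 2 - 1/50 = 99/50 ≈ 1.9800)
A*t(9) = 99*(3 + 2*9)/50 = 99*(3 + 18)/50 = (99/50)*21 = 2079/50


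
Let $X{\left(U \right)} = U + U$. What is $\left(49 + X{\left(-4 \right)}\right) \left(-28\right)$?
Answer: $-1148$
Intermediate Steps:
$X{\left(U \right)} = 2 U$
$\left(49 + X{\left(-4 \right)}\right) \left(-28\right) = \left(49 + 2 \left(-4\right)\right) \left(-28\right) = \left(49 - 8\right) \left(-28\right) = 41 \left(-28\right) = -1148$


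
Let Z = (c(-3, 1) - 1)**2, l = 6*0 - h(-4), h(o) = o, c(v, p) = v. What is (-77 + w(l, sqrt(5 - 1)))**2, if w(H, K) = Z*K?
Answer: 2025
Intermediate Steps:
l = 4 (l = 6*0 - 1*(-4) = 0 + 4 = 4)
Z = 16 (Z = (-3 - 1)**2 = (-4)**2 = 16)
w(H, K) = 16*K
(-77 + w(l, sqrt(5 - 1)))**2 = (-77 + 16*sqrt(5 - 1))**2 = (-77 + 16*sqrt(4))**2 = (-77 + 16*2)**2 = (-77 + 32)**2 = (-45)**2 = 2025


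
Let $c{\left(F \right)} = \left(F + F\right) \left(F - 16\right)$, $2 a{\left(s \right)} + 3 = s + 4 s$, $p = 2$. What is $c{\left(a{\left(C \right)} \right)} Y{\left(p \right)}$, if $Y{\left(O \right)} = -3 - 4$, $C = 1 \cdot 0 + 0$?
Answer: $- \frac{735}{2} \approx -367.5$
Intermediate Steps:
$C = 0$ ($C = 0 + 0 = 0$)
$Y{\left(O \right)} = -7$ ($Y{\left(O \right)} = -3 - 4 = -7$)
$a{\left(s \right)} = - \frac{3}{2} + \frac{5 s}{2}$ ($a{\left(s \right)} = - \frac{3}{2} + \frac{s + 4 s}{2} = - \frac{3}{2} + \frac{5 s}{2}$)
$c{\left(F \right)} = 2 F \left(-16 + F\right)$
$c{\left(a{\left(C \right)} \right)} Y{\left(p \right)} = 2 \left(- \frac{3}{2} + \frac{5}{2} \cdot 0\right) \left(-16 + \left(- \frac{3}{2} + \frac{5}{2} \cdot 0\right)\right) \left(-7\right) = 2 \left(- \frac{3}{2} + 0\right) \left(-16 + \left(- \frac{3}{2} + 0\right)\right) \left(-7\right) = 2 \left(- \frac{3}{2}\right) \left(-16 - \frac{3}{2}\right) \left(-7\right) = 2 \left(- \frac{3}{2}\right) \left(- \frac{35}{2}\right) \left(-7\right) = \frac{105}{2} \left(-7\right) = - \frac{735}{2}$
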